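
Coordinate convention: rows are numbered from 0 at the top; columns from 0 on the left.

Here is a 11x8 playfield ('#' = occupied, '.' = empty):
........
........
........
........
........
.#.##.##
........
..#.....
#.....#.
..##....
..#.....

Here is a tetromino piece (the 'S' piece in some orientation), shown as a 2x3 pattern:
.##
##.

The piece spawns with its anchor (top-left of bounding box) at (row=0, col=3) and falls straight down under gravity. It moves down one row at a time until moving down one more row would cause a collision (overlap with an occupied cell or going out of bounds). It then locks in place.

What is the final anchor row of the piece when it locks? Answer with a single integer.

Answer: 3

Derivation:
Spawn at (row=0, col=3). Try each row:
  row 0: fits
  row 1: fits
  row 2: fits
  row 3: fits
  row 4: blocked -> lock at row 3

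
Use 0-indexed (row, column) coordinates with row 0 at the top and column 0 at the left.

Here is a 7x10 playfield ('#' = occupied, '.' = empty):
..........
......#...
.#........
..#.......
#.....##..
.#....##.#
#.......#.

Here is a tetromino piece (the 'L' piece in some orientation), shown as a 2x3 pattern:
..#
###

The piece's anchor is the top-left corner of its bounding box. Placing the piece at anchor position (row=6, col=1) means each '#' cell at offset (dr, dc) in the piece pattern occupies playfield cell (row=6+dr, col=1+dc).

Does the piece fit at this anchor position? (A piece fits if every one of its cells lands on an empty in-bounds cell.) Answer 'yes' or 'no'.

Answer: no

Derivation:
Check each piece cell at anchor (6, 1):
  offset (0,2) -> (6,3): empty -> OK
  offset (1,0) -> (7,1): out of bounds -> FAIL
  offset (1,1) -> (7,2): out of bounds -> FAIL
  offset (1,2) -> (7,3): out of bounds -> FAIL
All cells valid: no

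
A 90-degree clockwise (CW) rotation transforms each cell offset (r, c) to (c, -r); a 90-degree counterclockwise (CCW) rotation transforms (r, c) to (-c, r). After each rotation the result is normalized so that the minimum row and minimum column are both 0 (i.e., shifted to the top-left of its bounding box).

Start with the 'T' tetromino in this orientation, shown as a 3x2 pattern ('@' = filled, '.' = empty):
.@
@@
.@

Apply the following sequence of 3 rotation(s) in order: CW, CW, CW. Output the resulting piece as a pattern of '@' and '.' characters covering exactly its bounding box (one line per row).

Answer: @@@
.@.

Derivation:
Start:
.@
@@
.@
After rotation 1 (CW):
.@.
@@@
After rotation 2 (CW):
@.
@@
@.
After rotation 3 (CW):
@@@
.@.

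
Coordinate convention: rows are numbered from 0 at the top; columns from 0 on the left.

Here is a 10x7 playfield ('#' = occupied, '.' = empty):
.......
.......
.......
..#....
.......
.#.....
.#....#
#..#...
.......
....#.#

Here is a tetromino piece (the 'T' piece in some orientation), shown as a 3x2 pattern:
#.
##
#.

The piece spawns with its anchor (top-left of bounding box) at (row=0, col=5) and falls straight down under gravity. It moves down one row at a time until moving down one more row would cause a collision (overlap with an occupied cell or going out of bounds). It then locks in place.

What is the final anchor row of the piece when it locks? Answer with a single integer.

Answer: 4

Derivation:
Spawn at (row=0, col=5). Try each row:
  row 0: fits
  row 1: fits
  row 2: fits
  row 3: fits
  row 4: fits
  row 5: blocked -> lock at row 4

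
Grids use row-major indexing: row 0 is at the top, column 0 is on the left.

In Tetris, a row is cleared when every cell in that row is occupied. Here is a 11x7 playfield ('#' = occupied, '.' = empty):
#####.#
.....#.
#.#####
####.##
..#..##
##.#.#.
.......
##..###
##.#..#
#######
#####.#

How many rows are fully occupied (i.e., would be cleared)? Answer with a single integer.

Check each row:
  row 0: 1 empty cell -> not full
  row 1: 6 empty cells -> not full
  row 2: 1 empty cell -> not full
  row 3: 1 empty cell -> not full
  row 4: 4 empty cells -> not full
  row 5: 3 empty cells -> not full
  row 6: 7 empty cells -> not full
  row 7: 2 empty cells -> not full
  row 8: 3 empty cells -> not full
  row 9: 0 empty cells -> FULL (clear)
  row 10: 1 empty cell -> not full
Total rows cleared: 1

Answer: 1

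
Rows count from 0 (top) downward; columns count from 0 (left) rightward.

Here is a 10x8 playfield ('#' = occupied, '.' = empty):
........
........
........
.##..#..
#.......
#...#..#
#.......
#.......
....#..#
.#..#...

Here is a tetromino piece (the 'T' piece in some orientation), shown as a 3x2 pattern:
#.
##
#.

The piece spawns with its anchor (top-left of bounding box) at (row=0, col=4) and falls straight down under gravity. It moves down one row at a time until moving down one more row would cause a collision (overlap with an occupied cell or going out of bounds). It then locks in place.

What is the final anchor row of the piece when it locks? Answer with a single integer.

Spawn at (row=0, col=4). Try each row:
  row 0: fits
  row 1: fits
  row 2: blocked -> lock at row 1

Answer: 1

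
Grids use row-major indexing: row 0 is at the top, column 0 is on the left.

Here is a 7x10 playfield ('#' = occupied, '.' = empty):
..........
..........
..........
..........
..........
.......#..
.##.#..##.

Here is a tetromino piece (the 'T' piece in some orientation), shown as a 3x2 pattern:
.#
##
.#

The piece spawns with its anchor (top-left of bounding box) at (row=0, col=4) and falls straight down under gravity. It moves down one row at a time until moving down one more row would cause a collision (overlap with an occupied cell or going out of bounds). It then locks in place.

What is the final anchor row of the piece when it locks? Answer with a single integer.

Spawn at (row=0, col=4). Try each row:
  row 0: fits
  row 1: fits
  row 2: fits
  row 3: fits
  row 4: fits
  row 5: blocked -> lock at row 4

Answer: 4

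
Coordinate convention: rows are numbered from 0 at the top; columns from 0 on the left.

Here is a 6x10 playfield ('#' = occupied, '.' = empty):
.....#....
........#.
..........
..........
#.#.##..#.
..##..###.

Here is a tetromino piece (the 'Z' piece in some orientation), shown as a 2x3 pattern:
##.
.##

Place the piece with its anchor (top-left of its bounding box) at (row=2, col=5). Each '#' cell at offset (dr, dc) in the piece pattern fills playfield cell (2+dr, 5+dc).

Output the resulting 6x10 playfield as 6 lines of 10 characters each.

Fill (2+0,5+0) = (2,5)
Fill (2+0,5+1) = (2,6)
Fill (2+1,5+1) = (3,6)
Fill (2+1,5+2) = (3,7)

Answer: .....#....
........#.
.....##...
......##..
#.#.##..#.
..##..###.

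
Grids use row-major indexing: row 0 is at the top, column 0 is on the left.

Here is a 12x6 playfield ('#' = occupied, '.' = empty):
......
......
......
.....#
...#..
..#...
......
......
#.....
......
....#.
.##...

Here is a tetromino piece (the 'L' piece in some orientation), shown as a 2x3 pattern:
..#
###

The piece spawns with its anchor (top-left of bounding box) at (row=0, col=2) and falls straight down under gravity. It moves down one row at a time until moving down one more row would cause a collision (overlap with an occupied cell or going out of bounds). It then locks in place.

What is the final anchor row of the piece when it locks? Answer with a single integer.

Answer: 2

Derivation:
Spawn at (row=0, col=2). Try each row:
  row 0: fits
  row 1: fits
  row 2: fits
  row 3: blocked -> lock at row 2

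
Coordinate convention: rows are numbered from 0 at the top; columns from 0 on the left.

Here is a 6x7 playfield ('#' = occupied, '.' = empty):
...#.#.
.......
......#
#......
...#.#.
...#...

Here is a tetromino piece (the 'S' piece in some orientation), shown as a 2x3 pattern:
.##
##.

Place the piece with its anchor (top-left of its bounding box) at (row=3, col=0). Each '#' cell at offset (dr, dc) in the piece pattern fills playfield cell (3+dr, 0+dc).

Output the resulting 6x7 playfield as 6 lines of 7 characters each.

Fill (3+0,0+1) = (3,1)
Fill (3+0,0+2) = (3,2)
Fill (3+1,0+0) = (4,0)
Fill (3+1,0+1) = (4,1)

Answer: ...#.#.
.......
......#
###....
##.#.#.
...#...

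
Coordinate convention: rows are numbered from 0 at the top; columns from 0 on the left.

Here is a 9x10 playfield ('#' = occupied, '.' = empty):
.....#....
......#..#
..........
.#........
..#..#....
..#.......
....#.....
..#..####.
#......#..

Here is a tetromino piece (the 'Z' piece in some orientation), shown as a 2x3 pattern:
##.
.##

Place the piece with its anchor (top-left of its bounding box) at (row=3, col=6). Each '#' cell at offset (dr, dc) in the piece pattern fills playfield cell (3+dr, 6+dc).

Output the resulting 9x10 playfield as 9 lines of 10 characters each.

Answer: .....#....
......#..#
..........
.#....##..
..#..#.##.
..#.......
....#.....
..#..####.
#......#..

Derivation:
Fill (3+0,6+0) = (3,6)
Fill (3+0,6+1) = (3,7)
Fill (3+1,6+1) = (4,7)
Fill (3+1,6+2) = (4,8)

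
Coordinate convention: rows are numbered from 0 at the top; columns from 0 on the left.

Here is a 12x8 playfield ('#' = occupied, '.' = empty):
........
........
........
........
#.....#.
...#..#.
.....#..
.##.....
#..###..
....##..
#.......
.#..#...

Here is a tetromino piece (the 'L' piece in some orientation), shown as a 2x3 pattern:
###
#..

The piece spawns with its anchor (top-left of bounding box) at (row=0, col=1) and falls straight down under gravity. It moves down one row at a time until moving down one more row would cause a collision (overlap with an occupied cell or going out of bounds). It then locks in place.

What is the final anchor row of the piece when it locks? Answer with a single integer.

Spawn at (row=0, col=1). Try each row:
  row 0: fits
  row 1: fits
  row 2: fits
  row 3: fits
  row 4: fits
  row 5: blocked -> lock at row 4

Answer: 4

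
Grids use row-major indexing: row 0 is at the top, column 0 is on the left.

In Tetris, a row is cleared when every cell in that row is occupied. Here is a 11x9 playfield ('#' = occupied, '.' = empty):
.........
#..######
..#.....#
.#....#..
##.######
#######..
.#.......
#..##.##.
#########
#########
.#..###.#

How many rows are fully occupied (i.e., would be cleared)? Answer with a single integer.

Answer: 2

Derivation:
Check each row:
  row 0: 9 empty cells -> not full
  row 1: 2 empty cells -> not full
  row 2: 7 empty cells -> not full
  row 3: 7 empty cells -> not full
  row 4: 1 empty cell -> not full
  row 5: 2 empty cells -> not full
  row 6: 8 empty cells -> not full
  row 7: 4 empty cells -> not full
  row 8: 0 empty cells -> FULL (clear)
  row 9: 0 empty cells -> FULL (clear)
  row 10: 4 empty cells -> not full
Total rows cleared: 2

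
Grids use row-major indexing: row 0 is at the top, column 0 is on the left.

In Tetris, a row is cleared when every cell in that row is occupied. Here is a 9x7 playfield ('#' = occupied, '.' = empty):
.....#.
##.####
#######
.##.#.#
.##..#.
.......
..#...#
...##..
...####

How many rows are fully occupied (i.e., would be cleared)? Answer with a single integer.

Check each row:
  row 0: 6 empty cells -> not full
  row 1: 1 empty cell -> not full
  row 2: 0 empty cells -> FULL (clear)
  row 3: 3 empty cells -> not full
  row 4: 4 empty cells -> not full
  row 5: 7 empty cells -> not full
  row 6: 5 empty cells -> not full
  row 7: 5 empty cells -> not full
  row 8: 3 empty cells -> not full
Total rows cleared: 1

Answer: 1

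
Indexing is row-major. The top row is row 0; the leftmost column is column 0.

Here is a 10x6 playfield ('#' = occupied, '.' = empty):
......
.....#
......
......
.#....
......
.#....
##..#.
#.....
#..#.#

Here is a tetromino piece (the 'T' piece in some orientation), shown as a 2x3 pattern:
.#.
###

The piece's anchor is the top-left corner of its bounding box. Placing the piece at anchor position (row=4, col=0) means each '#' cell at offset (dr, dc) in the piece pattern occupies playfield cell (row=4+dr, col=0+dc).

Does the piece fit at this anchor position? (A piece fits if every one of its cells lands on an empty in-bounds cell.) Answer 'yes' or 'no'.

Answer: no

Derivation:
Check each piece cell at anchor (4, 0):
  offset (0,1) -> (4,1): occupied ('#') -> FAIL
  offset (1,0) -> (5,0): empty -> OK
  offset (1,1) -> (5,1): empty -> OK
  offset (1,2) -> (5,2): empty -> OK
All cells valid: no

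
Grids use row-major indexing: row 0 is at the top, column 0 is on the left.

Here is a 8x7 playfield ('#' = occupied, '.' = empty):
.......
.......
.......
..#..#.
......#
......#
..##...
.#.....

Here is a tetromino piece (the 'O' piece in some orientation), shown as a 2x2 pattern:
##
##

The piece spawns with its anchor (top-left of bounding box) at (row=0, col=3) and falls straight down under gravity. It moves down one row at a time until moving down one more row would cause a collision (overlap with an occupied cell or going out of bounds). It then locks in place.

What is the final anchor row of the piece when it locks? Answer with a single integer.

Answer: 4

Derivation:
Spawn at (row=0, col=3). Try each row:
  row 0: fits
  row 1: fits
  row 2: fits
  row 3: fits
  row 4: fits
  row 5: blocked -> lock at row 4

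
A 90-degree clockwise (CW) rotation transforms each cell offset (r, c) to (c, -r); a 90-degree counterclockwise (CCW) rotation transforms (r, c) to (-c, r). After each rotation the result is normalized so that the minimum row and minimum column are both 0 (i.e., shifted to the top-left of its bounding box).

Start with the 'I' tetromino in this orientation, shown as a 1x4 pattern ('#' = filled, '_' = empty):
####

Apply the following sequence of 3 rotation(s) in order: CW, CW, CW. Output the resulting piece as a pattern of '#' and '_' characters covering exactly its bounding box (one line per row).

Answer: #
#
#
#

Derivation:
Start:
####
After rotation 1 (CW):
#
#
#
#
After rotation 2 (CW):
####
After rotation 3 (CW):
#
#
#
#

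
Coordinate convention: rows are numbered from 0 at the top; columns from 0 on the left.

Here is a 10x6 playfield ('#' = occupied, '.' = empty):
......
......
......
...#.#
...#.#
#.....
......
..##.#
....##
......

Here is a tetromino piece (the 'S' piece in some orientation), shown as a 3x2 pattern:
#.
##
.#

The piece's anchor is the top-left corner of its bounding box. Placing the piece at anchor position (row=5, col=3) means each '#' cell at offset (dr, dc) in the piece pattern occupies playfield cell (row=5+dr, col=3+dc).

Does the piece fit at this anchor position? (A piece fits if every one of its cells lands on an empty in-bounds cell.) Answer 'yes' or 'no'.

Check each piece cell at anchor (5, 3):
  offset (0,0) -> (5,3): empty -> OK
  offset (1,0) -> (6,3): empty -> OK
  offset (1,1) -> (6,4): empty -> OK
  offset (2,1) -> (7,4): empty -> OK
All cells valid: yes

Answer: yes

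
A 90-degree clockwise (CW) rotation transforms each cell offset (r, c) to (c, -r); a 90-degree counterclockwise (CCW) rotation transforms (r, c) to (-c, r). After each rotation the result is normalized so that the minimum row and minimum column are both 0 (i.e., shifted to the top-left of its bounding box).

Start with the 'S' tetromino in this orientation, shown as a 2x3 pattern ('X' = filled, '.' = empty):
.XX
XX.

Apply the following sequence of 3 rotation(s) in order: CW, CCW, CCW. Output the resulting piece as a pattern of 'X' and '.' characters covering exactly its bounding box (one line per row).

Start:
.XX
XX.
After rotation 1 (CW):
X.
XX
.X
After rotation 2 (CCW):
.XX
XX.
After rotation 3 (CCW):
X.
XX
.X

Answer: X.
XX
.X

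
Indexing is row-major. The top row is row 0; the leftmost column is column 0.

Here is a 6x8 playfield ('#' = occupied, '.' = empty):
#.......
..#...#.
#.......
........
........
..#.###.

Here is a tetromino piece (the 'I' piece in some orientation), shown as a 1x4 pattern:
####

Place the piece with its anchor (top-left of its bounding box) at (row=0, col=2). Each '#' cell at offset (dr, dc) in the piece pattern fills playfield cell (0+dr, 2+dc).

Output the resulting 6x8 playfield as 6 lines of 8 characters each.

Fill (0+0,2+0) = (0,2)
Fill (0+0,2+1) = (0,3)
Fill (0+0,2+2) = (0,4)
Fill (0+0,2+3) = (0,5)

Answer: #.####..
..#...#.
#.......
........
........
..#.###.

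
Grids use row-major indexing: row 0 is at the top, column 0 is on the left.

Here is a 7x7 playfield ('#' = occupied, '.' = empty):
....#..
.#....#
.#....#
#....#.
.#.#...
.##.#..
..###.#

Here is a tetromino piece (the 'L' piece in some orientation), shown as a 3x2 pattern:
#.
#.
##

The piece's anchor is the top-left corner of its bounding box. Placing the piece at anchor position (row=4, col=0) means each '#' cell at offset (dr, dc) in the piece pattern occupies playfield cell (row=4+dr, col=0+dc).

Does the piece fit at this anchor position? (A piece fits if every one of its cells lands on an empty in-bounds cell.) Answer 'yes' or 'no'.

Check each piece cell at anchor (4, 0):
  offset (0,0) -> (4,0): empty -> OK
  offset (1,0) -> (5,0): empty -> OK
  offset (2,0) -> (6,0): empty -> OK
  offset (2,1) -> (6,1): empty -> OK
All cells valid: yes

Answer: yes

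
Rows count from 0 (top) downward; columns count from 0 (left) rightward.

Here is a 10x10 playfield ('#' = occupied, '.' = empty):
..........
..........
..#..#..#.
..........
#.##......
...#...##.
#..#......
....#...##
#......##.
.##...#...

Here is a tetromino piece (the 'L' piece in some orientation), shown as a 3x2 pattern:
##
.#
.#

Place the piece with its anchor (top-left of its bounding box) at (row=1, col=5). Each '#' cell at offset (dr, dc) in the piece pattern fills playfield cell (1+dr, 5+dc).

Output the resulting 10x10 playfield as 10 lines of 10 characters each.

Answer: ..........
.....##...
..#..##.#.
......#...
#.##......
...#...##.
#..#......
....#...##
#......##.
.##...#...

Derivation:
Fill (1+0,5+0) = (1,5)
Fill (1+0,5+1) = (1,6)
Fill (1+1,5+1) = (2,6)
Fill (1+2,5+1) = (3,6)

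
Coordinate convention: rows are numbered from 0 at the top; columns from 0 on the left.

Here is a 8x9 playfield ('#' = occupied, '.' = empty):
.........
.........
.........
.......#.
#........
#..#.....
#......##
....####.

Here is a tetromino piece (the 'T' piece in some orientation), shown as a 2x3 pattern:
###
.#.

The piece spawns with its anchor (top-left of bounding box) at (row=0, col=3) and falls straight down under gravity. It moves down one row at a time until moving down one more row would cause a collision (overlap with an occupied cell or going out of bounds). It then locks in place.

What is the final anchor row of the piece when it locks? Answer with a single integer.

Answer: 4

Derivation:
Spawn at (row=0, col=3). Try each row:
  row 0: fits
  row 1: fits
  row 2: fits
  row 3: fits
  row 4: fits
  row 5: blocked -> lock at row 4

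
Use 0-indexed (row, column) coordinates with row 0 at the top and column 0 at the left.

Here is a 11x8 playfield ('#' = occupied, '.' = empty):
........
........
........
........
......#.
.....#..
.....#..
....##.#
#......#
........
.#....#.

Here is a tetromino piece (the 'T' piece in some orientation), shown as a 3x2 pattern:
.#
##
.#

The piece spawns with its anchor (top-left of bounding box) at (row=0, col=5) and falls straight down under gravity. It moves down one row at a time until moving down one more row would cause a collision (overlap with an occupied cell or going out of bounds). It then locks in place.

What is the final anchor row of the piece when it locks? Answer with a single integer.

Answer: 1

Derivation:
Spawn at (row=0, col=5). Try each row:
  row 0: fits
  row 1: fits
  row 2: blocked -> lock at row 1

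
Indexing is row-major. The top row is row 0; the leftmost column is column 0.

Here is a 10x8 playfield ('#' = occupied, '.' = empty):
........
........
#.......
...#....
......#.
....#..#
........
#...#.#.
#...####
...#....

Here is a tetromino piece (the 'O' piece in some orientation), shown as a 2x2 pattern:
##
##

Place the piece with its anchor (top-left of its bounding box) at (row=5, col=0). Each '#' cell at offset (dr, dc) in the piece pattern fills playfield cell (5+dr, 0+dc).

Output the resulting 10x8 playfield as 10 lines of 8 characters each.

Fill (5+0,0+0) = (5,0)
Fill (5+0,0+1) = (5,1)
Fill (5+1,0+0) = (6,0)
Fill (5+1,0+1) = (6,1)

Answer: ........
........
#.......
...#....
......#.
##..#..#
##......
#...#.#.
#...####
...#....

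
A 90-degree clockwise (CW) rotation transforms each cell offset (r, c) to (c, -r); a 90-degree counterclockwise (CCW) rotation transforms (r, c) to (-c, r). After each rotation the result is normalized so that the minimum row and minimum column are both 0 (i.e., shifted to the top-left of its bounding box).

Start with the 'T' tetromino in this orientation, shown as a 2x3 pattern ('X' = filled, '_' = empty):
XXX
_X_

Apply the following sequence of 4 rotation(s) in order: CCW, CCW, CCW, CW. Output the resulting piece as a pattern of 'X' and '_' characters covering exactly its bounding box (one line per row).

Start:
XXX
_X_
After rotation 1 (CCW):
X_
XX
X_
After rotation 2 (CCW):
_X_
XXX
After rotation 3 (CCW):
_X
XX
_X
After rotation 4 (CW):
_X_
XXX

Answer: _X_
XXX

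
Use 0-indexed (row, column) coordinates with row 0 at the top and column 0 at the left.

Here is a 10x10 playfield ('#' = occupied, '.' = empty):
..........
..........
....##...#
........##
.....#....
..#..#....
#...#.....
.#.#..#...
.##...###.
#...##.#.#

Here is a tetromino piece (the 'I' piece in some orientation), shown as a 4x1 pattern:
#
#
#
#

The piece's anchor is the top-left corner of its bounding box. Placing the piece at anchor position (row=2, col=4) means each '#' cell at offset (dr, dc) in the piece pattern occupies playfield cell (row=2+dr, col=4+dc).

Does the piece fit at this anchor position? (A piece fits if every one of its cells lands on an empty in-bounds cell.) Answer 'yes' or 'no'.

Answer: no

Derivation:
Check each piece cell at anchor (2, 4):
  offset (0,0) -> (2,4): occupied ('#') -> FAIL
  offset (1,0) -> (3,4): empty -> OK
  offset (2,0) -> (4,4): empty -> OK
  offset (3,0) -> (5,4): empty -> OK
All cells valid: no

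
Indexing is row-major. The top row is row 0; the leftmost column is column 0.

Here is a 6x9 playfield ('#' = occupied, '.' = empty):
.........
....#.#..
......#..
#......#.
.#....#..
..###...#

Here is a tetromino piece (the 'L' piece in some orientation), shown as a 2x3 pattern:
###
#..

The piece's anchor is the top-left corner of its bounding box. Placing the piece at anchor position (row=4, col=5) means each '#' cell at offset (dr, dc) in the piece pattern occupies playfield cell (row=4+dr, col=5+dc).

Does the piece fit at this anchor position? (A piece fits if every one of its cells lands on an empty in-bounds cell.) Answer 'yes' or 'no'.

Answer: no

Derivation:
Check each piece cell at anchor (4, 5):
  offset (0,0) -> (4,5): empty -> OK
  offset (0,1) -> (4,6): occupied ('#') -> FAIL
  offset (0,2) -> (4,7): empty -> OK
  offset (1,0) -> (5,5): empty -> OK
All cells valid: no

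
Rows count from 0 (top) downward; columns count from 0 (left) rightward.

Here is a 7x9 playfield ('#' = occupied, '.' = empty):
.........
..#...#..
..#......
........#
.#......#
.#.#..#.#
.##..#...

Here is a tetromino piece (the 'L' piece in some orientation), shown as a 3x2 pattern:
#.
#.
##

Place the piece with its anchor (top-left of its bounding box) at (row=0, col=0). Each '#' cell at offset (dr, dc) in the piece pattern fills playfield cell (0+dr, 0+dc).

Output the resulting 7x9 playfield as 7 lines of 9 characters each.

Answer: #........
#.#...#..
###......
........#
.#......#
.#.#..#.#
.##..#...

Derivation:
Fill (0+0,0+0) = (0,0)
Fill (0+1,0+0) = (1,0)
Fill (0+2,0+0) = (2,0)
Fill (0+2,0+1) = (2,1)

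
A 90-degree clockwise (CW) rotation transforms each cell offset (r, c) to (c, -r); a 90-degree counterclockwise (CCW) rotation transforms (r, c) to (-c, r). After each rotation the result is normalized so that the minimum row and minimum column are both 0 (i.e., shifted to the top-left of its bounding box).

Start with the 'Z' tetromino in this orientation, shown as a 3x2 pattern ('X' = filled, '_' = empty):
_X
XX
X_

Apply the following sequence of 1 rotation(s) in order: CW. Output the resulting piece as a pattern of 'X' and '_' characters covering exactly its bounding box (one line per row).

Start:
_X
XX
X_
After rotation 1 (CW):
XX_
_XX

Answer: XX_
_XX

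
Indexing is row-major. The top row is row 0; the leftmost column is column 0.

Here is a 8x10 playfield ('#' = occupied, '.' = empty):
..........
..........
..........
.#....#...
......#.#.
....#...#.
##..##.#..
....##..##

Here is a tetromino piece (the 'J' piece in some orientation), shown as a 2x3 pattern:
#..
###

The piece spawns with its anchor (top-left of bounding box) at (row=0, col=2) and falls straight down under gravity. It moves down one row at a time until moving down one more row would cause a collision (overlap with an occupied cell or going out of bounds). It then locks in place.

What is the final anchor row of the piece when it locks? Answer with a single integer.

Answer: 3

Derivation:
Spawn at (row=0, col=2). Try each row:
  row 0: fits
  row 1: fits
  row 2: fits
  row 3: fits
  row 4: blocked -> lock at row 3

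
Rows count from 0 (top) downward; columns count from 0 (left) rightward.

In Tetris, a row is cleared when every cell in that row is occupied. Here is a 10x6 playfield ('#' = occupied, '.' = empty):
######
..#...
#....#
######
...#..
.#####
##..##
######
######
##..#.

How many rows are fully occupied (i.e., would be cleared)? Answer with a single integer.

Check each row:
  row 0: 0 empty cells -> FULL (clear)
  row 1: 5 empty cells -> not full
  row 2: 4 empty cells -> not full
  row 3: 0 empty cells -> FULL (clear)
  row 4: 5 empty cells -> not full
  row 5: 1 empty cell -> not full
  row 6: 2 empty cells -> not full
  row 7: 0 empty cells -> FULL (clear)
  row 8: 0 empty cells -> FULL (clear)
  row 9: 3 empty cells -> not full
Total rows cleared: 4

Answer: 4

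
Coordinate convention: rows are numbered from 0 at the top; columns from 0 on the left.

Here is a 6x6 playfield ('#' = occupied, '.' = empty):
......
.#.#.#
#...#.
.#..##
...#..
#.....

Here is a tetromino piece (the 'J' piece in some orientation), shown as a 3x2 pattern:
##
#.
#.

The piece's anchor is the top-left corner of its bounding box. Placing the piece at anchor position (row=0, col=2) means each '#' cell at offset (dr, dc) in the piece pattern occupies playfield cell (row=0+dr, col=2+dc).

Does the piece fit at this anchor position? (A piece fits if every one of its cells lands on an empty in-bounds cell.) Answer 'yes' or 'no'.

Check each piece cell at anchor (0, 2):
  offset (0,0) -> (0,2): empty -> OK
  offset (0,1) -> (0,3): empty -> OK
  offset (1,0) -> (1,2): empty -> OK
  offset (2,0) -> (2,2): empty -> OK
All cells valid: yes

Answer: yes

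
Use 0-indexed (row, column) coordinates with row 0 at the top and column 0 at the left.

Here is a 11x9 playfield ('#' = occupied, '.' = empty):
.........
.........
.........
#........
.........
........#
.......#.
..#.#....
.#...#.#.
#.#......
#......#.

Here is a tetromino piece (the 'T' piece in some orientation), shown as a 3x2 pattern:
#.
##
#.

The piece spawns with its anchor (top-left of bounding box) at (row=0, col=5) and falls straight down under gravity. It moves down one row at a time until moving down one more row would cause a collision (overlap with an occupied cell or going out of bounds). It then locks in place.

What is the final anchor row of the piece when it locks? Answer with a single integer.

Answer: 5

Derivation:
Spawn at (row=0, col=5). Try each row:
  row 0: fits
  row 1: fits
  row 2: fits
  row 3: fits
  row 4: fits
  row 5: fits
  row 6: blocked -> lock at row 5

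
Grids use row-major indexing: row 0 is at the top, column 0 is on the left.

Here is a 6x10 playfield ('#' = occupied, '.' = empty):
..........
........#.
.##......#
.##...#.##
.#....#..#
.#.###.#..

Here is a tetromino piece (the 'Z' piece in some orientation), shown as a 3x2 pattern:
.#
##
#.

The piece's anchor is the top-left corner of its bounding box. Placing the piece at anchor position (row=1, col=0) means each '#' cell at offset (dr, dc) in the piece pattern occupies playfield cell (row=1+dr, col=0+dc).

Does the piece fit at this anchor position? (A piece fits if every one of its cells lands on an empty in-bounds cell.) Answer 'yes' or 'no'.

Answer: no

Derivation:
Check each piece cell at anchor (1, 0):
  offset (0,1) -> (1,1): empty -> OK
  offset (1,0) -> (2,0): empty -> OK
  offset (1,1) -> (2,1): occupied ('#') -> FAIL
  offset (2,0) -> (3,0): empty -> OK
All cells valid: no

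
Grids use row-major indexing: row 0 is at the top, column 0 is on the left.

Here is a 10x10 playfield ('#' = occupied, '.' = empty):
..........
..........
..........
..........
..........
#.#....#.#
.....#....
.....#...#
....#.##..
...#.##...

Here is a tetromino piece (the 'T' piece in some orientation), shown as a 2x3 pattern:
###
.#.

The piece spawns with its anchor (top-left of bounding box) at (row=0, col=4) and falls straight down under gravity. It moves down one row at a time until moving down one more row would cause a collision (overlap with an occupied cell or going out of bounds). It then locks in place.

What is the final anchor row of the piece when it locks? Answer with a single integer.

Answer: 4

Derivation:
Spawn at (row=0, col=4). Try each row:
  row 0: fits
  row 1: fits
  row 2: fits
  row 3: fits
  row 4: fits
  row 5: blocked -> lock at row 4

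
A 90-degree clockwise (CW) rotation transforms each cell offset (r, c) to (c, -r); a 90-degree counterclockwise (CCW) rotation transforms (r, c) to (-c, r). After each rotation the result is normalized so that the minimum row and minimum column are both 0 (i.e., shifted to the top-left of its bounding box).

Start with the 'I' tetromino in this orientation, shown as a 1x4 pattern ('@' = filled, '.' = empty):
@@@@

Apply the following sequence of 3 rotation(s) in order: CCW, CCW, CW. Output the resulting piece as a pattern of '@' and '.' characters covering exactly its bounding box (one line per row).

Answer: @
@
@
@

Derivation:
Start:
@@@@
After rotation 1 (CCW):
@
@
@
@
After rotation 2 (CCW):
@@@@
After rotation 3 (CW):
@
@
@
@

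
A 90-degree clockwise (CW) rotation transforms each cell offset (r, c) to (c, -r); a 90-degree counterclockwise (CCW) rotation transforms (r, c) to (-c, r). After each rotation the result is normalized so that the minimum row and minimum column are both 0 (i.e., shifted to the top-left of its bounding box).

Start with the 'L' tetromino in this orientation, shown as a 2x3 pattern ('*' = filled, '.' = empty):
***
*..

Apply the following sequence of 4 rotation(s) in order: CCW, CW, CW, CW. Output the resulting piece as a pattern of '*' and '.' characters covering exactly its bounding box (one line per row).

Start:
***
*..
After rotation 1 (CCW):
*.
*.
**
After rotation 2 (CW):
***
*..
After rotation 3 (CW):
**
.*
.*
After rotation 4 (CW):
..*
***

Answer: ..*
***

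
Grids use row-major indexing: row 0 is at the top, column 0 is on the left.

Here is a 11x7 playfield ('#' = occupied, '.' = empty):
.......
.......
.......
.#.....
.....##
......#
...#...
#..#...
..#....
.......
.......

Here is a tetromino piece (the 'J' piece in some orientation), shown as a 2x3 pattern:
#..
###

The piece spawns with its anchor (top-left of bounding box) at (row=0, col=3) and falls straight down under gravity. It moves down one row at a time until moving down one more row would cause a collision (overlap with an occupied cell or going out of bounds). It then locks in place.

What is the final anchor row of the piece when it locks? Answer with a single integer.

Answer: 2

Derivation:
Spawn at (row=0, col=3). Try each row:
  row 0: fits
  row 1: fits
  row 2: fits
  row 3: blocked -> lock at row 2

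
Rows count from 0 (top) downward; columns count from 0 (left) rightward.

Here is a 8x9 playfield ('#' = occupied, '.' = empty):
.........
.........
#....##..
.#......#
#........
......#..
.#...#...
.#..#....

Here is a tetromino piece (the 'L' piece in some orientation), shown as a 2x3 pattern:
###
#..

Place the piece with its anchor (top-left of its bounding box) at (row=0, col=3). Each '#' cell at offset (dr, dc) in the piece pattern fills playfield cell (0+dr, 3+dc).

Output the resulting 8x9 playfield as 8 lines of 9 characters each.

Fill (0+0,3+0) = (0,3)
Fill (0+0,3+1) = (0,4)
Fill (0+0,3+2) = (0,5)
Fill (0+1,3+0) = (1,3)

Answer: ...###...
...#.....
#....##..
.#......#
#........
......#..
.#...#...
.#..#....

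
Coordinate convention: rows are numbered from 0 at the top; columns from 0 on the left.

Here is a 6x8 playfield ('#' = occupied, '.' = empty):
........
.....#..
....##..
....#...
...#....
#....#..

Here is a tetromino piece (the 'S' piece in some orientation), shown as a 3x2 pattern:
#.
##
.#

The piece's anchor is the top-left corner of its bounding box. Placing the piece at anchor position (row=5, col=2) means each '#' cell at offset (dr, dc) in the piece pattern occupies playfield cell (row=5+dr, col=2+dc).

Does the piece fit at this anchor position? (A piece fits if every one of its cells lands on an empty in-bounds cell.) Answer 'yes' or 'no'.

Answer: no

Derivation:
Check each piece cell at anchor (5, 2):
  offset (0,0) -> (5,2): empty -> OK
  offset (1,0) -> (6,2): out of bounds -> FAIL
  offset (1,1) -> (6,3): out of bounds -> FAIL
  offset (2,1) -> (7,3): out of bounds -> FAIL
All cells valid: no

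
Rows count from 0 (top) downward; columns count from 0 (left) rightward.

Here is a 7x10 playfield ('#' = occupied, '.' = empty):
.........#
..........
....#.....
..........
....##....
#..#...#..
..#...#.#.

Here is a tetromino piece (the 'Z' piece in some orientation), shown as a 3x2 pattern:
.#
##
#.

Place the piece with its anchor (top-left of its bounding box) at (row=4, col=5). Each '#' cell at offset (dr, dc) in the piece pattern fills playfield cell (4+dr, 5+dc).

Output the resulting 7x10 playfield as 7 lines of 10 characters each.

Answer: .........#
..........
....#.....
..........
....###...
#..#.###..
..#..##.#.

Derivation:
Fill (4+0,5+1) = (4,6)
Fill (4+1,5+0) = (5,5)
Fill (4+1,5+1) = (5,6)
Fill (4+2,5+0) = (6,5)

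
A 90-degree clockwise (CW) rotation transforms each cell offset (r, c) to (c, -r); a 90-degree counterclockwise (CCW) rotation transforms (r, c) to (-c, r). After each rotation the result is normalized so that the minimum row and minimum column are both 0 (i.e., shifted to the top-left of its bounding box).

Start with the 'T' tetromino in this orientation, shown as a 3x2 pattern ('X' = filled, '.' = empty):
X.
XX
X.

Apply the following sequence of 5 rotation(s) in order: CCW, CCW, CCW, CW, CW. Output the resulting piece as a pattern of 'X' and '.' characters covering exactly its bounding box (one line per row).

Answer: .X.
XXX

Derivation:
Start:
X.
XX
X.
After rotation 1 (CCW):
.X.
XXX
After rotation 2 (CCW):
.X
XX
.X
After rotation 3 (CCW):
XXX
.X.
After rotation 4 (CW):
.X
XX
.X
After rotation 5 (CW):
.X.
XXX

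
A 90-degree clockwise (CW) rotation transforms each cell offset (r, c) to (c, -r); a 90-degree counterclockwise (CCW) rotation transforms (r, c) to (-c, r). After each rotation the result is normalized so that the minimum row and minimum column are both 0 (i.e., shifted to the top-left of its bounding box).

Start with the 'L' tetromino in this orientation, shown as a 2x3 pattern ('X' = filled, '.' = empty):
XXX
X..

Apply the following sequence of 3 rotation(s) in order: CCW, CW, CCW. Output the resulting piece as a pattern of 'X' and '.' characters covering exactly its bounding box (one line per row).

Answer: X.
X.
XX

Derivation:
Start:
XXX
X..
After rotation 1 (CCW):
X.
X.
XX
After rotation 2 (CW):
XXX
X..
After rotation 3 (CCW):
X.
X.
XX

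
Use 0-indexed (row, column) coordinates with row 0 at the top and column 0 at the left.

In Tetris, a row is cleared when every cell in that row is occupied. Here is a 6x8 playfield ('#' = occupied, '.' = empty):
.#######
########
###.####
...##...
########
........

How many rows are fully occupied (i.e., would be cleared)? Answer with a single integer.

Check each row:
  row 0: 1 empty cell -> not full
  row 1: 0 empty cells -> FULL (clear)
  row 2: 1 empty cell -> not full
  row 3: 6 empty cells -> not full
  row 4: 0 empty cells -> FULL (clear)
  row 5: 8 empty cells -> not full
Total rows cleared: 2

Answer: 2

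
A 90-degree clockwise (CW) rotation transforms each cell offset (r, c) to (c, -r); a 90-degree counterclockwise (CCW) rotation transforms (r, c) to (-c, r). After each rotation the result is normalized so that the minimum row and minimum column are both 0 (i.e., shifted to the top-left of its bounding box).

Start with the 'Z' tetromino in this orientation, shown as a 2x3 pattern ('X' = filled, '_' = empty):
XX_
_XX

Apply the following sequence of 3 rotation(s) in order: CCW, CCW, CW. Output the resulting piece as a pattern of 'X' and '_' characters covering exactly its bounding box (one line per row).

Start:
XX_
_XX
After rotation 1 (CCW):
_X
XX
X_
After rotation 2 (CCW):
XX_
_XX
After rotation 3 (CW):
_X
XX
X_

Answer: _X
XX
X_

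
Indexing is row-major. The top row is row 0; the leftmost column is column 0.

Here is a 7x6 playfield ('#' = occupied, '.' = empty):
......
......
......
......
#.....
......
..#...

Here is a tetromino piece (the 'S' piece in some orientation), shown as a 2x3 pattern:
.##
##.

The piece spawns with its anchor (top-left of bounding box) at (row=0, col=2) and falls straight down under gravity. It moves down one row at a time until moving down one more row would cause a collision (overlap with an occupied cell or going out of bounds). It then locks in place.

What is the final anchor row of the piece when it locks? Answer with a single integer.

Answer: 4

Derivation:
Spawn at (row=0, col=2). Try each row:
  row 0: fits
  row 1: fits
  row 2: fits
  row 3: fits
  row 4: fits
  row 5: blocked -> lock at row 4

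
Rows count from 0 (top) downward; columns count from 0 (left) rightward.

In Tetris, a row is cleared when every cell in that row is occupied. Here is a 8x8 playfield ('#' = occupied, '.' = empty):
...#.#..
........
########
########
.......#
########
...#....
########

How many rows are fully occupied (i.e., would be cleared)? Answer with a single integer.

Answer: 4

Derivation:
Check each row:
  row 0: 6 empty cells -> not full
  row 1: 8 empty cells -> not full
  row 2: 0 empty cells -> FULL (clear)
  row 3: 0 empty cells -> FULL (clear)
  row 4: 7 empty cells -> not full
  row 5: 0 empty cells -> FULL (clear)
  row 6: 7 empty cells -> not full
  row 7: 0 empty cells -> FULL (clear)
Total rows cleared: 4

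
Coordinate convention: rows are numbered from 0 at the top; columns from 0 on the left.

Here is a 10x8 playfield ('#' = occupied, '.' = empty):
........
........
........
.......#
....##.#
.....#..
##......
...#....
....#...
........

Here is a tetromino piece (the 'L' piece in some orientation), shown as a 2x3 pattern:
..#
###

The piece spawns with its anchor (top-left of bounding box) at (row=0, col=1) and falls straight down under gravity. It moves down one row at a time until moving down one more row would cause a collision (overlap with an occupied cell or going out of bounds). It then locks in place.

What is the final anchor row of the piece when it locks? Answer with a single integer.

Answer: 4

Derivation:
Spawn at (row=0, col=1). Try each row:
  row 0: fits
  row 1: fits
  row 2: fits
  row 3: fits
  row 4: fits
  row 5: blocked -> lock at row 4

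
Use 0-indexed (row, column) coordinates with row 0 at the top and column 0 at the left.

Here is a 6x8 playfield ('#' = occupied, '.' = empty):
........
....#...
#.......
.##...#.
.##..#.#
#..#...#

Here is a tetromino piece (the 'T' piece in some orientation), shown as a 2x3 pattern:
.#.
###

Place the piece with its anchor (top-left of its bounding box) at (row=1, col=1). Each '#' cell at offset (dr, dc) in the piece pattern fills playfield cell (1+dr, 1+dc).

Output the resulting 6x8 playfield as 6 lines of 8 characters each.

Answer: ........
..#.#...
####....
.##...#.
.##..#.#
#..#...#

Derivation:
Fill (1+0,1+1) = (1,2)
Fill (1+1,1+0) = (2,1)
Fill (1+1,1+1) = (2,2)
Fill (1+1,1+2) = (2,3)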